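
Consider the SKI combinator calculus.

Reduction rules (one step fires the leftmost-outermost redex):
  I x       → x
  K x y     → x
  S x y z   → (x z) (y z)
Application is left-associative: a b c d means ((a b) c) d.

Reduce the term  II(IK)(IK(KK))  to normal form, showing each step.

  start: II(IK)(IK(KK))
  step 1: I(IK)(IK(KK))
  step 2: IK(IK(KK))
  step 3: K(IK(KK))
  step 4: K(K(KK))

Answer: normal form = K(K(KK))  (in 4 steps)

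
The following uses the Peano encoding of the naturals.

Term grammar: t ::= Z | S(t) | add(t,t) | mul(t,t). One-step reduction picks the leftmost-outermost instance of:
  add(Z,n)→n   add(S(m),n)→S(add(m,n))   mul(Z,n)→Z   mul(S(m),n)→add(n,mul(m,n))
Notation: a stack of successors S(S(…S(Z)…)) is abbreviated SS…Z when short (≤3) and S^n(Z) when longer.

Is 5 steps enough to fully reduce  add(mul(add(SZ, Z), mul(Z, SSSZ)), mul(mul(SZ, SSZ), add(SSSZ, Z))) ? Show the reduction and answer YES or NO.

  start: add(mul(add(SZ, Z), mul(Z, SSSZ)), mul(mul(SZ, SSZ), add(SSSZ, Z)))
  [1] add(mul(S(add(Z, Z)), mul(Z, SSSZ)), mul(mul(SZ, SSZ), add(SSSZ, Z)))
  [2] add(add(mul(Z, SSSZ), mul(add(Z, Z), mul(Z, SSSZ))), mul(mul(SZ, SSZ), add(SSSZ, Z)))
  [3] add(add(Z, mul(add(Z, Z), mul(Z, SSSZ))), mul(mul(SZ, SSZ), add(SSSZ, Z)))
  [4] add(mul(add(Z, Z), mul(Z, SSSZ)), mul(mul(SZ, SSZ), add(SSSZ, Z)))
  [5] add(mul(Z, mul(Z, SSSZ)), mul(mul(SZ, SSZ), add(SSSZ, Z)))

Answer: NO — after 5 steps the term is add(mul(Z, mul(Z, SSSZ)), mul(mul(SZ, SSZ), add(SSSZ, Z))), not yet normal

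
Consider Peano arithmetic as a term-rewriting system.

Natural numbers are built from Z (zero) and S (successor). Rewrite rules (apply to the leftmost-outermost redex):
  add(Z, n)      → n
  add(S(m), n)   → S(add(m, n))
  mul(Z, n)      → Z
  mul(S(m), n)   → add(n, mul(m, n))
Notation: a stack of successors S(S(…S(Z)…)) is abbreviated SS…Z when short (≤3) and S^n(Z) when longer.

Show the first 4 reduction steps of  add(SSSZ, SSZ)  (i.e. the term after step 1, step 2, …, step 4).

Answer: after 4 steps: S^5(Z)

Reduction:
  start: add(SSSZ, SSZ)
  [1] S(add(SSZ, SSZ))
  [2] S(S(add(SZ, SSZ)))
  [3] S(S(S(add(Z, SSZ))))
  [4] S^5(Z)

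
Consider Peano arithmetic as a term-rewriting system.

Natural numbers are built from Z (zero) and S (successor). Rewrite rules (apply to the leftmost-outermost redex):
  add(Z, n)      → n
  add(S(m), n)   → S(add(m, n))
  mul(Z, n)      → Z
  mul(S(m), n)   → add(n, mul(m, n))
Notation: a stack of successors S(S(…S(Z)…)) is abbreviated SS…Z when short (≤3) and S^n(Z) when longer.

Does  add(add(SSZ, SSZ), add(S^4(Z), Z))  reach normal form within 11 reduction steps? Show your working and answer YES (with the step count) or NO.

  start: add(add(SSZ, SSZ), add(S^4(Z), Z))
  →1  add(S(add(SZ, SSZ)), add(S^4(Z), Z))
  →2  S(add(add(SZ, SSZ), add(S^4(Z), Z)))
  →3  S(add(S(add(Z, SSZ)), add(S^4(Z), Z)))
  →4  S(S(add(add(Z, SSZ), add(S^4(Z), Z))))
  →5  S(S(add(SSZ, add(S^4(Z), Z))))
  →6  S(S(S(add(SZ, add(S^4(Z), Z)))))
  →7  S(S(S(S(add(Z, add(S^4(Z), Z))))))
  →8  S(S(S(S(add(S^4(Z), Z)))))
  →9  S(S(S(S(S(add(SSSZ, Z))))))
  →10  S(S(S(S(S(S(add(SSZ, Z)))))))
  →11  S(S(S(S(S(S(S(add(SZ, Z))))))))

Answer: NO — after 11 steps the term is S(S(S(S(S(S(S(add(SZ, Z)))))))), not yet normal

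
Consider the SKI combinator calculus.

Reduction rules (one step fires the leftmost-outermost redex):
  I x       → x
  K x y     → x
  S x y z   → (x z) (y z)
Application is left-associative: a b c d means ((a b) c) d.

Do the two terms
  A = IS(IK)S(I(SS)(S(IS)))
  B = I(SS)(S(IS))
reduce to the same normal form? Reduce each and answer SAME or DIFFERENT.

Term A:
  start: IS(IK)S(I(SS)(S(IS)))
  →1  S(IK)S(I(SS)(S(IS)))
  →2  IK(I(SS)(S(IS)))(S(I(SS)(S(IS))))
  →3  K(I(SS)(S(IS)))(S(I(SS)(S(IS))))
  →4  I(SS)(S(IS))
  →5  SS(S(IS))
  →6  SS(SS)

Term B:
  start: I(SS)(S(IS))
  →1  SS(S(IS))
  →2  SS(SS)

Answer: SAME — A ⇓ SS(SS), B ⇓ SS(SS)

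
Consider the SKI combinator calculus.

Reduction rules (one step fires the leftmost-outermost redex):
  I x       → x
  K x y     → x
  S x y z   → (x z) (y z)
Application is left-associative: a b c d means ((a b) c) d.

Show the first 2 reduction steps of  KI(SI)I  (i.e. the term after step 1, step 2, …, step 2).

Answer: after 2 steps: I

Reduction:
  start: KI(SI)I
  step 1: II
  step 2: I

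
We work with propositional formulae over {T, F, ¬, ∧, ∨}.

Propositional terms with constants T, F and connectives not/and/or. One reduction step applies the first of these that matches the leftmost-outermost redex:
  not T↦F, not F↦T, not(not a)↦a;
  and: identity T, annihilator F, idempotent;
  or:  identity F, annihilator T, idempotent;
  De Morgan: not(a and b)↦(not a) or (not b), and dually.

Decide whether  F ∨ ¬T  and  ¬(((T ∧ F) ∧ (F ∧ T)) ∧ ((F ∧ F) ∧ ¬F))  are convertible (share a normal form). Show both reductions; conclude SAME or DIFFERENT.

Answer: DIFFERENT — A ⇓ F, B ⇓ T

Derivation:
Term A:
  start: F ∨ ¬T
  step 1: ¬T
  step 2: F

Term B:
  start: ¬(((T ∧ F) ∧ (F ∧ T)) ∧ ((F ∧ F) ∧ ¬F))
  step 1: ¬((T ∧ F) ∧ (F ∧ T)) ∨ ¬((F ∧ F) ∧ ¬F)
  step 2: (¬(T ∧ F) ∨ ¬(F ∧ T)) ∨ ¬((F ∧ F) ∧ ¬F)
  step 3: ((¬T ∨ ¬F) ∨ ¬(F ∧ T)) ∨ ¬((F ∧ F) ∧ ¬F)
  step 4: ((F ∨ ¬F) ∨ ¬(F ∧ T)) ∨ ¬((F ∧ F) ∧ ¬F)
  step 5: (¬F ∨ ¬(F ∧ T)) ∨ ¬((F ∧ F) ∧ ¬F)
  step 6: (T ∨ ¬(F ∧ T)) ∨ ¬((F ∧ F) ∧ ¬F)
  step 7: T ∨ ¬((F ∧ F) ∧ ¬F)
  step 8: T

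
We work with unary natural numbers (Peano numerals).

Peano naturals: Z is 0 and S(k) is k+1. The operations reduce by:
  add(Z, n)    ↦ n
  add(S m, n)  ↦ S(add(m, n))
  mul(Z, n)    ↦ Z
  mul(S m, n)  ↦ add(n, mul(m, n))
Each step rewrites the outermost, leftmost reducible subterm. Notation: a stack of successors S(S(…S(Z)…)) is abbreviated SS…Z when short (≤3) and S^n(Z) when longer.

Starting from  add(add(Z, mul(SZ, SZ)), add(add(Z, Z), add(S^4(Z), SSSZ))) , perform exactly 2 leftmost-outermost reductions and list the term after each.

Answer: after 2 steps: add(add(SZ, mul(Z, SZ)), add(add(Z, Z), add(S^4(Z), SSSZ)))

Working:
  start: add(add(Z, mul(SZ, SZ)), add(add(Z, Z), add(S^4(Z), SSSZ)))
  step 1: add(mul(SZ, SZ), add(add(Z, Z), add(S^4(Z), SSSZ)))
  step 2: add(add(SZ, mul(Z, SZ)), add(add(Z, Z), add(S^4(Z), SSSZ)))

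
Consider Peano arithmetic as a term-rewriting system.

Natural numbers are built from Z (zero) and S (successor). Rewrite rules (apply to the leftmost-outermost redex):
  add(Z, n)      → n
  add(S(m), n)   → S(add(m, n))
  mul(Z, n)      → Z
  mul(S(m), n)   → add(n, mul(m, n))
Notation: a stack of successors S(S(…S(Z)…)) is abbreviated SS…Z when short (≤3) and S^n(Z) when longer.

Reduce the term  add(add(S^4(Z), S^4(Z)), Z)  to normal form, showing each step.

Answer: normal form = S^8(Z)  (in 14 steps)

Reduction:
  start: add(add(S^4(Z), S^4(Z)), Z)
  [1] add(S(add(SSSZ, S^4(Z))), Z)
  [2] S(add(add(SSSZ, S^4(Z)), Z))
  [3] S(add(S(add(SSZ, S^4(Z))), Z))
  [4] S(S(add(add(SSZ, S^4(Z)), Z)))
  [5] S(S(add(S(add(SZ, S^4(Z))), Z)))
  [6] S(S(S(add(add(SZ, S^4(Z)), Z))))
  [7] S(S(S(add(S(add(Z, S^4(Z))), Z))))
  [8] S(S(S(S(add(add(Z, S^4(Z)), Z)))))
  [9] S(S(S(S(add(S^4(Z), Z)))))
  [10] S(S(S(S(S(add(SSSZ, Z))))))
  [11] S(S(S(S(S(S(add(SSZ, Z)))))))
  [12] S(S(S(S(S(S(S(add(SZ, Z))))))))
  [13] S(S(S(S(S(S(S(S(add(Z, Z)))))))))
  [14] S^8(Z)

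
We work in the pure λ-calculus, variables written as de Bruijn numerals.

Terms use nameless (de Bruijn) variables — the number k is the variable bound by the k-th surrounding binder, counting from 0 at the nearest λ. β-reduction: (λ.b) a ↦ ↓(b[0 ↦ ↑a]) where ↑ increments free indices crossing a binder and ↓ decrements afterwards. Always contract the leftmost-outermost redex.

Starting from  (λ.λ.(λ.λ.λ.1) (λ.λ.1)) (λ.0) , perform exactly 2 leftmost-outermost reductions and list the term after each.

  start: (λ.λ.(λ.λ.λ.1) (λ.λ.1)) (λ.0)
  [1] λ.(λ.λ.λ.1) (λ.λ.1)
  [2] λ.λ.λ.1

Answer: after 2 steps: λ.λ.λ.1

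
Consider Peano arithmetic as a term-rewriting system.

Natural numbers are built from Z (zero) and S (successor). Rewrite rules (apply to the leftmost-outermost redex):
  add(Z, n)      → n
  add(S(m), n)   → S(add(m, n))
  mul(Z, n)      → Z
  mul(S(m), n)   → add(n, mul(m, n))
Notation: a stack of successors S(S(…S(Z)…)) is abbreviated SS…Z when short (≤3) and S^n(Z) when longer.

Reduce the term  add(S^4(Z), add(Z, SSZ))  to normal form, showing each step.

Answer: normal form = S^6(Z)  (in 6 steps)

Working:
  start: add(S^4(Z), add(Z, SSZ))
  →1  S(add(SSSZ, add(Z, SSZ)))
  →2  S(S(add(SSZ, add(Z, SSZ))))
  →3  S(S(S(add(SZ, add(Z, SSZ)))))
  →4  S(S(S(S(add(Z, add(Z, SSZ))))))
  →5  S(S(S(S(add(Z, SSZ)))))
  →6  S^6(Z)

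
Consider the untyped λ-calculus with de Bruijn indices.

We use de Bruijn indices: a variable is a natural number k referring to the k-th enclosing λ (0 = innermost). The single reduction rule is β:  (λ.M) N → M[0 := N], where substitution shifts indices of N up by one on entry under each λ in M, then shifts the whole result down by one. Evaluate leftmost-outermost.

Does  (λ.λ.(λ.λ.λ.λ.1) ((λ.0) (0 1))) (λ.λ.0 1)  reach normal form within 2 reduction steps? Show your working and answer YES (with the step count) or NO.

Answer: YES — reaches normal form λ.λ.λ.λ.1 in 2 ≤ 2 steps

Derivation:
  start: (λ.λ.(λ.λ.λ.λ.1) ((λ.0) (0 1))) (λ.λ.0 1)
  →1  λ.(λ.λ.λ.λ.1) ((λ.0) (0 (λ.λ.0 1)))
  →2  λ.λ.λ.λ.1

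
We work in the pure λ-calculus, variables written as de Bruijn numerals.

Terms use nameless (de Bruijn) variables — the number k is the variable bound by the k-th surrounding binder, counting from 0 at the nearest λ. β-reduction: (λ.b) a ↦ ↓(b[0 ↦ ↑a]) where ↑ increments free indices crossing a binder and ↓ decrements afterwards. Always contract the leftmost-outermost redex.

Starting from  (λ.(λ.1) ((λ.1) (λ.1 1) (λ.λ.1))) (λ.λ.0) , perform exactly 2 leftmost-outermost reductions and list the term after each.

  start: (λ.(λ.1) ((λ.1) (λ.1 1) (λ.λ.1))) (λ.λ.0)
  step 1: (λ.λ.λ.0) ((λ.λ.λ.0) (λ.(λ.λ.0) (λ.λ.0)) (λ.λ.1))
  step 2: λ.λ.0

Answer: after 2 steps: λ.λ.0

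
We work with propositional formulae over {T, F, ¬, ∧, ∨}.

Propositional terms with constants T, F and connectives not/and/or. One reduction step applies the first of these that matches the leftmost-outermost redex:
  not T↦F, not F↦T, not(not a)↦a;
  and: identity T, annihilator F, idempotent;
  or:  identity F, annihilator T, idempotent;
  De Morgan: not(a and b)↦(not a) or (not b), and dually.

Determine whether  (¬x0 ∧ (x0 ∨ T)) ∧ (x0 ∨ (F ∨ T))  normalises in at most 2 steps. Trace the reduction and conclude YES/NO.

  start: (¬x0 ∧ (x0 ∨ T)) ∧ (x0 ∨ (F ∨ T))
  [1] (¬x0 ∧ T) ∧ (x0 ∨ (F ∨ T))
  [2] ¬x0 ∧ (x0 ∨ (F ∨ T))

Answer: NO — after 2 steps the term is ¬x0 ∧ (x0 ∨ (F ∨ T)), not yet normal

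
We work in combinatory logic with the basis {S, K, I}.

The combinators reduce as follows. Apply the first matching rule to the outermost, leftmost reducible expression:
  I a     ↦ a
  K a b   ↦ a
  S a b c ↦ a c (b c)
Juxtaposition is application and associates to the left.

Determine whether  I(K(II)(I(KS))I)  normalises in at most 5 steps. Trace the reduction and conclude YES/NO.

Answer: YES — reaches normal form I in 4 ≤ 5 steps

Working:
  start: I(K(II)(I(KS))I)
  →1  K(II)(I(KS))I
  →2  III
  →3  II
  →4  I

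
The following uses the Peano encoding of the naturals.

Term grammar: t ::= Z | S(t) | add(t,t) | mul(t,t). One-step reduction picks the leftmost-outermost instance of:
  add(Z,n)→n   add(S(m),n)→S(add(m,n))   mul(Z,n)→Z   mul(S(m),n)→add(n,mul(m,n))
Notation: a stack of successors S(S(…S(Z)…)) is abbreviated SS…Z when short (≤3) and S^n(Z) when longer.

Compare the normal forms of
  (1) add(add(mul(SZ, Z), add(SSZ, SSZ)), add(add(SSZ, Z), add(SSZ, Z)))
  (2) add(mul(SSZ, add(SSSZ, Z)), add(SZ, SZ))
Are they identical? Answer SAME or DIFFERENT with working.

Answer: SAME — A ⇓ S^8(Z), B ⇓ S^8(Z)

Reduction:
Term A:
  start: add(add(mul(SZ, Z), add(SSZ, SSZ)), add(add(SSZ, Z), add(SSZ, Z)))
  →1  add(add(add(Z, mul(Z, Z)), add(SSZ, SSZ)), add(add(SSZ, Z), add(SSZ, Z)))
  →2  add(add(mul(Z, Z), add(SSZ, SSZ)), add(add(SSZ, Z), add(SSZ, Z)))
  →3  add(add(Z, add(SSZ, SSZ)), add(add(SSZ, Z), add(SSZ, Z)))
  →4  add(add(SSZ, SSZ), add(add(SSZ, Z), add(SSZ, Z)))
  →5  add(S(add(SZ, SSZ)), add(add(SSZ, Z), add(SSZ, Z)))
  →6  S(add(add(SZ, SSZ), add(add(SSZ, Z), add(SSZ, Z))))
  →7  S(add(S(add(Z, SSZ)), add(add(SSZ, Z), add(SSZ, Z))))
  →8  S(S(add(add(Z, SSZ), add(add(SSZ, Z), add(SSZ, Z)))))
  →9  S(S(add(SSZ, add(add(SSZ, Z), add(SSZ, Z)))))
  →10  S(S(S(add(SZ, add(add(SSZ, Z), add(SSZ, Z))))))
  →11  S(S(S(S(add(Z, add(add(SSZ, Z), add(SSZ, Z)))))))
  →12  S(S(S(S(add(add(SSZ, Z), add(SSZ, Z))))))
  →13  S(S(S(S(add(S(add(SZ, Z)), add(SSZ, Z))))))
  →14  S(S(S(S(S(add(add(SZ, Z), add(SSZ, Z)))))))
  →15  S(S(S(S(S(add(S(add(Z, Z)), add(SSZ, Z)))))))
  →16  S(S(S(S(S(S(add(add(Z, Z), add(SSZ, Z))))))))
  →17  S(S(S(S(S(S(add(Z, add(SSZ, Z))))))))
  →18  S(S(S(S(S(S(add(SSZ, Z)))))))
  →19  S(S(S(S(S(S(S(add(SZ, Z))))))))
  →20  S(S(S(S(S(S(S(S(add(Z, Z)))))))))
  →21  S^8(Z)

Term B:
  start: add(mul(SSZ, add(SSSZ, Z)), add(SZ, SZ))
  →1  add(add(add(SSSZ, Z), mul(SZ, add(SSSZ, Z))), add(SZ, SZ))
  →2  add(add(S(add(SSZ, Z)), mul(SZ, add(SSSZ, Z))), add(SZ, SZ))
  →3  add(S(add(add(SSZ, Z), mul(SZ, add(SSSZ, Z)))), add(SZ, SZ))
  →4  S(add(add(add(SSZ, Z), mul(SZ, add(SSSZ, Z))), add(SZ, SZ)))
  →5  S(add(add(S(add(SZ, Z)), mul(SZ, add(SSSZ, Z))), add(SZ, SZ)))
  →6  S(add(S(add(add(SZ, Z), mul(SZ, add(SSSZ, Z)))), add(SZ, SZ)))
  →7  S(S(add(add(add(SZ, Z), mul(SZ, add(SSSZ, Z))), add(SZ, SZ))))
  →8  S(S(add(add(S(add(Z, Z)), mul(SZ, add(SSSZ, Z))), add(SZ, SZ))))
  →9  S(S(add(S(add(add(Z, Z), mul(SZ, add(SSSZ, Z)))), add(SZ, SZ))))
  →10  S(S(S(add(add(add(Z, Z), mul(SZ, add(SSSZ, Z))), add(SZ, SZ)))))
  →11  S(S(S(add(add(Z, mul(SZ, add(SSSZ, Z))), add(SZ, SZ)))))
  →12  S(S(S(add(mul(SZ, add(SSSZ, Z)), add(SZ, SZ)))))
  →13  S(S(S(add(add(add(SSSZ, Z), mul(Z, add(SSSZ, Z))), add(SZ, SZ)))))
  →14  S(S(S(add(add(S(add(SSZ, Z)), mul(Z, add(SSSZ, Z))), add(SZ, SZ)))))
  →15  S(S(S(add(S(add(add(SSZ, Z), mul(Z, add(SSSZ, Z)))), add(SZ, SZ)))))
  →16  S(S(S(S(add(add(add(SSZ, Z), mul(Z, add(SSSZ, Z))), add(SZ, SZ))))))
  →17  S(S(S(S(add(add(S(add(SZ, Z)), mul(Z, add(SSSZ, Z))), add(SZ, SZ))))))
  →18  S(S(S(S(add(S(add(add(SZ, Z), mul(Z, add(SSSZ, Z)))), add(SZ, SZ))))))
  →19  S(S(S(S(S(add(add(add(SZ, Z), mul(Z, add(SSSZ, Z))), add(SZ, SZ)))))))
  →20  S(S(S(S(S(add(add(S(add(Z, Z)), mul(Z, add(SSSZ, Z))), add(SZ, SZ)))))))
  →21  S(S(S(S(S(add(S(add(add(Z, Z), mul(Z, add(SSSZ, Z)))), add(SZ, SZ)))))))
  →22  S(S(S(S(S(S(add(add(add(Z, Z), mul(Z, add(SSSZ, Z))), add(SZ, SZ))))))))
  →23  S(S(S(S(S(S(add(add(Z, mul(Z, add(SSSZ, Z))), add(SZ, SZ))))))))
  →24  S(S(S(S(S(S(add(mul(Z, add(SSSZ, Z)), add(SZ, SZ))))))))
  →25  S(S(S(S(S(S(add(Z, add(SZ, SZ))))))))
  →26  S(S(S(S(S(S(add(SZ, SZ)))))))
  →27  S(S(S(S(S(S(S(add(Z, SZ))))))))
  →28  S^8(Z)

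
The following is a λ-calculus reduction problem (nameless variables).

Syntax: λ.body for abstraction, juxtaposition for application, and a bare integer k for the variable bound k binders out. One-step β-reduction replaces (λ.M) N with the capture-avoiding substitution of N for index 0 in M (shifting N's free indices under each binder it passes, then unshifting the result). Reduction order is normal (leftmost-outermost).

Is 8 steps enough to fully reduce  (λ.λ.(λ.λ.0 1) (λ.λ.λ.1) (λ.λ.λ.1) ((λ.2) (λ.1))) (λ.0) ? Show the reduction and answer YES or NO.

Answer: YES — reaches normal form λ.λ.λ.0 in 6 ≤ 8 steps

Derivation:
  start: (λ.λ.(λ.λ.0 1) (λ.λ.λ.1) (λ.λ.λ.1) ((λ.2) (λ.1))) (λ.0)
  step 1: λ.(λ.λ.0 1) (λ.λ.λ.1) (λ.λ.λ.1) ((λ.λ.0) (λ.1))
  step 2: λ.(λ.0 (λ.λ.λ.1)) (λ.λ.λ.1) ((λ.λ.0) (λ.1))
  step 3: λ.(λ.λ.λ.1) (λ.λ.λ.1) ((λ.λ.0) (λ.1))
  step 4: λ.(λ.λ.1) ((λ.λ.0) (λ.1))
  step 5: λ.λ.(λ.λ.0) (λ.2)
  step 6: λ.λ.λ.0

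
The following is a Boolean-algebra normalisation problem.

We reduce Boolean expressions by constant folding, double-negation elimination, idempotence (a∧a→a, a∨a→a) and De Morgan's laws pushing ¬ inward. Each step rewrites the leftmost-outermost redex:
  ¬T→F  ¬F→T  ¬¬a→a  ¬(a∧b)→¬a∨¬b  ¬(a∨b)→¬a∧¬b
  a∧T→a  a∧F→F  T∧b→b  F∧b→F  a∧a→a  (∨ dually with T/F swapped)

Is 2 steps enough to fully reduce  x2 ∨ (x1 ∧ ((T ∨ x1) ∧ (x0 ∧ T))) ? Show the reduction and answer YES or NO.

Answer: NO — after 2 steps the term is x2 ∨ (x1 ∧ (x0 ∧ T)), not yet normal

Derivation:
  start: x2 ∨ (x1 ∧ ((T ∨ x1) ∧ (x0 ∧ T)))
  →1  x2 ∨ (x1 ∧ (T ∧ (x0 ∧ T)))
  →2  x2 ∨ (x1 ∧ (x0 ∧ T))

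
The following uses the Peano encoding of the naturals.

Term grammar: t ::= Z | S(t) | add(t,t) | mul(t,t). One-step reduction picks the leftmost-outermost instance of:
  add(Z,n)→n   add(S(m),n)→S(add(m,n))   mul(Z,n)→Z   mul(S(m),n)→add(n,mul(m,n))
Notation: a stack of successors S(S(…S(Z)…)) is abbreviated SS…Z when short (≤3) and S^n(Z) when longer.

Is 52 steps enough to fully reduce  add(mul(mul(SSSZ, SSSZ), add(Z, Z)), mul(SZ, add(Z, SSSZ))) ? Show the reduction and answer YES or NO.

  start: add(mul(mul(SSSZ, SSSZ), add(Z, Z)), mul(SZ, add(Z, SSSZ)))
  step 1: add(mul(add(SSSZ, mul(SSZ, SSSZ)), add(Z, Z)), mul(SZ, add(Z, SSSZ)))
  step 2: add(mul(S(add(SSZ, mul(SSZ, SSSZ))), add(Z, Z)), mul(SZ, add(Z, SSSZ)))
  step 3: add(add(add(Z, Z), mul(add(SSZ, mul(SSZ, SSSZ)), add(Z, Z))), mul(SZ, add(Z, SSSZ)))
  step 4: add(add(Z, mul(add(SSZ, mul(SSZ, SSSZ)), add(Z, Z))), mul(SZ, add(Z, SSSZ)))
  step 5: add(mul(add(SSZ, mul(SSZ, SSSZ)), add(Z, Z)), mul(SZ, add(Z, SSSZ)))
  step 6: add(mul(S(add(SZ, mul(SSZ, SSSZ))), add(Z, Z)), mul(SZ, add(Z, SSSZ)))
  step 7: add(add(add(Z, Z), mul(add(SZ, mul(SSZ, SSSZ)), add(Z, Z))), mul(SZ, add(Z, SSSZ)))
  step 8: add(add(Z, mul(add(SZ, mul(SSZ, SSSZ)), add(Z, Z))), mul(SZ, add(Z, SSSZ)))
  step 9: add(mul(add(SZ, mul(SSZ, SSSZ)), add(Z, Z)), mul(SZ, add(Z, SSSZ)))
  step 10: add(mul(S(add(Z, mul(SSZ, SSSZ))), add(Z, Z)), mul(SZ, add(Z, SSSZ)))
  step 11: add(add(add(Z, Z), mul(add(Z, mul(SSZ, SSSZ)), add(Z, Z))), mul(SZ, add(Z, SSSZ)))
  step 12: add(add(Z, mul(add(Z, mul(SSZ, SSSZ)), add(Z, Z))), mul(SZ, add(Z, SSSZ)))
  step 13: add(mul(add(Z, mul(SSZ, SSSZ)), add(Z, Z)), mul(SZ, add(Z, SSSZ)))
  step 14: add(mul(mul(SSZ, SSSZ), add(Z, Z)), mul(SZ, add(Z, SSSZ)))
  step 15: add(mul(add(SSSZ, mul(SZ, SSSZ)), add(Z, Z)), mul(SZ, add(Z, SSSZ)))
  step 16: add(mul(S(add(SSZ, mul(SZ, SSSZ))), add(Z, Z)), mul(SZ, add(Z, SSSZ)))
  step 17: add(add(add(Z, Z), mul(add(SSZ, mul(SZ, SSSZ)), add(Z, Z))), mul(SZ, add(Z, SSSZ)))
  step 18: add(add(Z, mul(add(SSZ, mul(SZ, SSSZ)), add(Z, Z))), mul(SZ, add(Z, SSSZ)))
  step 19: add(mul(add(SSZ, mul(SZ, SSSZ)), add(Z, Z)), mul(SZ, add(Z, SSSZ)))
  step 20: add(mul(S(add(SZ, mul(SZ, SSSZ))), add(Z, Z)), mul(SZ, add(Z, SSSZ)))
  step 21: add(add(add(Z, Z), mul(add(SZ, mul(SZ, SSSZ)), add(Z, Z))), mul(SZ, add(Z, SSSZ)))
  step 22: add(add(Z, mul(add(SZ, mul(SZ, SSSZ)), add(Z, Z))), mul(SZ, add(Z, SSSZ)))
  step 23: add(mul(add(SZ, mul(SZ, SSSZ)), add(Z, Z)), mul(SZ, add(Z, SSSZ)))
  step 24: add(mul(S(add(Z, mul(SZ, SSSZ))), add(Z, Z)), mul(SZ, add(Z, SSSZ)))
  step 25: add(add(add(Z, Z), mul(add(Z, mul(SZ, SSSZ)), add(Z, Z))), mul(SZ, add(Z, SSSZ)))
  step 26: add(add(Z, mul(add(Z, mul(SZ, SSSZ)), add(Z, Z))), mul(SZ, add(Z, SSSZ)))
  step 27: add(mul(add(Z, mul(SZ, SSSZ)), add(Z, Z)), mul(SZ, add(Z, SSSZ)))
  step 28: add(mul(mul(SZ, SSSZ), add(Z, Z)), mul(SZ, add(Z, SSSZ)))
  step 29: add(mul(add(SSSZ, mul(Z, SSSZ)), add(Z, Z)), mul(SZ, add(Z, SSSZ)))
  step 30: add(mul(S(add(SSZ, mul(Z, SSSZ))), add(Z, Z)), mul(SZ, add(Z, SSSZ)))
  step 31: add(add(add(Z, Z), mul(add(SSZ, mul(Z, SSSZ)), add(Z, Z))), mul(SZ, add(Z, SSSZ)))
  step 32: add(add(Z, mul(add(SSZ, mul(Z, SSSZ)), add(Z, Z))), mul(SZ, add(Z, SSSZ)))
  step 33: add(mul(add(SSZ, mul(Z, SSSZ)), add(Z, Z)), mul(SZ, add(Z, SSSZ)))
  step 34: add(mul(S(add(SZ, mul(Z, SSSZ))), add(Z, Z)), mul(SZ, add(Z, SSSZ)))
  step 35: add(add(add(Z, Z), mul(add(SZ, mul(Z, SSSZ)), add(Z, Z))), mul(SZ, add(Z, SSSZ)))
  step 36: add(add(Z, mul(add(SZ, mul(Z, SSSZ)), add(Z, Z))), mul(SZ, add(Z, SSSZ)))
  step 37: add(mul(add(SZ, mul(Z, SSSZ)), add(Z, Z)), mul(SZ, add(Z, SSSZ)))
  step 38: add(mul(S(add(Z, mul(Z, SSSZ))), add(Z, Z)), mul(SZ, add(Z, SSSZ)))
  step 39: add(add(add(Z, Z), mul(add(Z, mul(Z, SSSZ)), add(Z, Z))), mul(SZ, add(Z, SSSZ)))
  step 40: add(add(Z, mul(add(Z, mul(Z, SSSZ)), add(Z, Z))), mul(SZ, add(Z, SSSZ)))
  step 41: add(mul(add(Z, mul(Z, SSSZ)), add(Z, Z)), mul(SZ, add(Z, SSSZ)))
  step 42: add(mul(mul(Z, SSSZ), add(Z, Z)), mul(SZ, add(Z, SSSZ)))
  step 43: add(mul(Z, add(Z, Z)), mul(SZ, add(Z, SSSZ)))
  step 44: add(Z, mul(SZ, add(Z, SSSZ)))
  step 45: mul(SZ, add(Z, SSSZ))
  step 46: add(add(Z, SSSZ), mul(Z, add(Z, SSSZ)))
  step 47: add(SSSZ, mul(Z, add(Z, SSSZ)))
  step 48: S(add(SSZ, mul(Z, add(Z, SSSZ))))
  step 49: S(S(add(SZ, mul(Z, add(Z, SSSZ)))))
  step 50: S(S(S(add(Z, mul(Z, add(Z, SSSZ))))))
  step 51: S(S(S(mul(Z, add(Z, SSSZ)))))
  step 52: SSSZ

Answer: YES — reaches normal form SSSZ in 52 ≤ 52 steps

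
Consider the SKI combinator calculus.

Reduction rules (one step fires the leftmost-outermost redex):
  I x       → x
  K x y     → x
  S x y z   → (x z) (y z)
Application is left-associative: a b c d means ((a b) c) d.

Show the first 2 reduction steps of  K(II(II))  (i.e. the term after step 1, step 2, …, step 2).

Answer: after 2 steps: K(II)

Reduction:
  start: K(II(II))
  [1] K(I(II))
  [2] K(II)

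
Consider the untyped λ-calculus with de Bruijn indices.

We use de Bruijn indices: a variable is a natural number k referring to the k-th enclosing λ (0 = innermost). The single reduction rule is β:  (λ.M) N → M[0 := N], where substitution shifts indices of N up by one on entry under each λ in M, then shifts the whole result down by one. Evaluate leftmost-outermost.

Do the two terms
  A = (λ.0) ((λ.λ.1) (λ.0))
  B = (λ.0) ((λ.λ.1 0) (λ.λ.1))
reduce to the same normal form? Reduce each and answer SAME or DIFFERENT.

Term A:
  start: (λ.0) ((λ.λ.1) (λ.0))
  →1  (λ.λ.1) (λ.0)
  →2  λ.λ.0

Term B:
  start: (λ.0) ((λ.λ.1 0) (λ.λ.1))
  →1  (λ.λ.1 0) (λ.λ.1)
  →2  λ.(λ.λ.1) 0
  →3  λ.λ.1

Answer: DIFFERENT — A ⇓ λ.λ.0, B ⇓ λ.λ.1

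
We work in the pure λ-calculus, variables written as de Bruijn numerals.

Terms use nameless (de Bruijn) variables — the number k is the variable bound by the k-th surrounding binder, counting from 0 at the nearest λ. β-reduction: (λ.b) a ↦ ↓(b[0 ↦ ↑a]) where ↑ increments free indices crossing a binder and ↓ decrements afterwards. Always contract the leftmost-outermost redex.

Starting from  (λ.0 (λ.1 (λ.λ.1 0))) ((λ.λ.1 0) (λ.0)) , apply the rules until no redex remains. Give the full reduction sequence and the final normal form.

  start: (λ.0 (λ.1 (λ.λ.1 0))) ((λ.λ.1 0) (λ.0))
  [1] (λ.λ.1 0) (λ.0) (λ.(λ.λ.1 0) (λ.0) (λ.λ.1 0))
  [2] (λ.(λ.0) 0) (λ.(λ.λ.1 0) (λ.0) (λ.λ.1 0))
  [3] (λ.0) (λ.(λ.λ.1 0) (λ.0) (λ.λ.1 0))
  [4] λ.(λ.λ.1 0) (λ.0) (λ.λ.1 0)
  [5] λ.(λ.(λ.0) 0) (λ.λ.1 0)
  [6] λ.(λ.0) (λ.λ.1 0)
  [7] λ.λ.λ.1 0

Answer: normal form = λ.λ.λ.1 0  (in 7 steps)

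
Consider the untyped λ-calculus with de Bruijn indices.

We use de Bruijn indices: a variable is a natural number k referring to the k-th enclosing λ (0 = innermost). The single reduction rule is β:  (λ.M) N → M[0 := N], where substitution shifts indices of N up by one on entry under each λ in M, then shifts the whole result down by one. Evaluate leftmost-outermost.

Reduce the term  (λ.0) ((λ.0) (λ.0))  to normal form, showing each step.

  start: (λ.0) ((λ.0) (λ.0))
  [1] (λ.0) (λ.0)
  [2] λ.0

Answer: normal form = λ.0  (in 2 steps)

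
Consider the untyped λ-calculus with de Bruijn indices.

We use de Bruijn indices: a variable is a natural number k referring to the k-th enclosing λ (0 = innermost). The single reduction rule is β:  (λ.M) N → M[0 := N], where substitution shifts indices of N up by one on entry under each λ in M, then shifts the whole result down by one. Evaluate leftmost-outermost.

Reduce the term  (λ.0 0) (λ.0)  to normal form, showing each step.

Answer: normal form = λ.0  (in 2 steps)

Working:
  start: (λ.0 0) (λ.0)
  →1  (λ.0) (λ.0)
  →2  λ.0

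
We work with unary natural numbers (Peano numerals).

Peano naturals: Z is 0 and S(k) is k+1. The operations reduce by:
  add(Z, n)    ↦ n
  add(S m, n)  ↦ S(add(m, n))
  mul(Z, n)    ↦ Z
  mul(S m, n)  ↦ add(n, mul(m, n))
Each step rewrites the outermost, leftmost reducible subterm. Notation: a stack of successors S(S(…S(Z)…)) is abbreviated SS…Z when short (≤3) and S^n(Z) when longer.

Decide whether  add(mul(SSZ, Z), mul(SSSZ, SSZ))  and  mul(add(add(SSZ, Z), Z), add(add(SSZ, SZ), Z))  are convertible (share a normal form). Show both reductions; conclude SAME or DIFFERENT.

Term A:
  start: add(mul(SSZ, Z), mul(SSSZ, SSZ))
  [1] add(add(Z, mul(SZ, Z)), mul(SSSZ, SSZ))
  [2] add(mul(SZ, Z), mul(SSSZ, SSZ))
  [3] add(add(Z, mul(Z, Z)), mul(SSSZ, SSZ))
  [4] add(mul(Z, Z), mul(SSSZ, SSZ))
  [5] add(Z, mul(SSSZ, SSZ))
  [6] mul(SSSZ, SSZ)
  [7] add(SSZ, mul(SSZ, SSZ))
  [8] S(add(SZ, mul(SSZ, SSZ)))
  [9] S(S(add(Z, mul(SSZ, SSZ))))
  [10] S(S(mul(SSZ, SSZ)))
  [11] S(S(add(SSZ, mul(SZ, SSZ))))
  [12] S(S(S(add(SZ, mul(SZ, SSZ)))))
  [13] S(S(S(S(add(Z, mul(SZ, SSZ))))))
  [14] S(S(S(S(mul(SZ, SSZ)))))
  [15] S(S(S(S(add(SSZ, mul(Z, SSZ))))))
  [16] S(S(S(S(S(add(SZ, mul(Z, SSZ)))))))
  [17] S(S(S(S(S(S(add(Z, mul(Z, SSZ))))))))
  [18] S(S(S(S(S(S(mul(Z, SSZ)))))))
  [19] S^6(Z)

Term B:
  start: mul(add(add(SSZ, Z), Z), add(add(SSZ, SZ), Z))
  [1] mul(add(S(add(SZ, Z)), Z), add(add(SSZ, SZ), Z))
  [2] mul(S(add(add(SZ, Z), Z)), add(add(SSZ, SZ), Z))
  [3] add(add(add(SSZ, SZ), Z), mul(add(add(SZ, Z), Z), add(add(SSZ, SZ), Z)))
  [4] add(add(S(add(SZ, SZ)), Z), mul(add(add(SZ, Z), Z), add(add(SSZ, SZ), Z)))
  [5] add(S(add(add(SZ, SZ), Z)), mul(add(add(SZ, Z), Z), add(add(SSZ, SZ), Z)))
  [6] S(add(add(add(SZ, SZ), Z), mul(add(add(SZ, Z), Z), add(add(SSZ, SZ), Z))))
  [7] S(add(add(S(add(Z, SZ)), Z), mul(add(add(SZ, Z), Z), add(add(SSZ, SZ), Z))))
  [8] S(add(S(add(add(Z, SZ), Z)), mul(add(add(SZ, Z), Z), add(add(SSZ, SZ), Z))))
  [9] S(S(add(add(add(Z, SZ), Z), mul(add(add(SZ, Z), Z), add(add(SSZ, SZ), Z)))))
  [10] S(S(add(add(SZ, Z), mul(add(add(SZ, Z), Z), add(add(SSZ, SZ), Z)))))
  [11] S(S(add(S(add(Z, Z)), mul(add(add(SZ, Z), Z), add(add(SSZ, SZ), Z)))))
  [12] S(S(S(add(add(Z, Z), mul(add(add(SZ, Z), Z), add(add(SSZ, SZ), Z))))))
  [13] S(S(S(add(Z, mul(add(add(SZ, Z), Z), add(add(SSZ, SZ), Z))))))
  [14] S(S(S(mul(add(add(SZ, Z), Z), add(add(SSZ, SZ), Z)))))
  [15] S(S(S(mul(add(S(add(Z, Z)), Z), add(add(SSZ, SZ), Z)))))
  [16] S(S(S(mul(S(add(add(Z, Z), Z)), add(add(SSZ, SZ), Z)))))
  [17] S(S(S(add(add(add(SSZ, SZ), Z), mul(add(add(Z, Z), Z), add(add(SSZ, SZ), Z))))))
  [18] S(S(S(add(add(S(add(SZ, SZ)), Z), mul(add(add(Z, Z), Z), add(add(SSZ, SZ), Z))))))
  [19] S(S(S(add(S(add(add(SZ, SZ), Z)), mul(add(add(Z, Z), Z), add(add(SSZ, SZ), Z))))))
  [20] S(S(S(S(add(add(add(SZ, SZ), Z), mul(add(add(Z, Z), Z), add(add(SSZ, SZ), Z)))))))
  [21] S(S(S(S(add(add(S(add(Z, SZ)), Z), mul(add(add(Z, Z), Z), add(add(SSZ, SZ), Z)))))))
  [22] S(S(S(S(add(S(add(add(Z, SZ), Z)), mul(add(add(Z, Z), Z), add(add(SSZ, SZ), Z)))))))
  [23] S(S(S(S(S(add(add(add(Z, SZ), Z), mul(add(add(Z, Z), Z), add(add(SSZ, SZ), Z))))))))
  [24] S(S(S(S(S(add(add(SZ, Z), mul(add(add(Z, Z), Z), add(add(SSZ, SZ), Z))))))))
  [25] S(S(S(S(S(add(S(add(Z, Z)), mul(add(add(Z, Z), Z), add(add(SSZ, SZ), Z))))))))
  [26] S(S(S(S(S(S(add(add(Z, Z), mul(add(add(Z, Z), Z), add(add(SSZ, SZ), Z)))))))))
  [27] S(S(S(S(S(S(add(Z, mul(add(add(Z, Z), Z), add(add(SSZ, SZ), Z)))))))))
  [28] S(S(S(S(S(S(mul(add(add(Z, Z), Z), add(add(SSZ, SZ), Z))))))))
  [29] S(S(S(S(S(S(mul(add(Z, Z), add(add(SSZ, SZ), Z))))))))
  [30] S(S(S(S(S(S(mul(Z, add(add(SSZ, SZ), Z))))))))
  [31] S^6(Z)

Answer: SAME — A ⇓ S^6(Z), B ⇓ S^6(Z)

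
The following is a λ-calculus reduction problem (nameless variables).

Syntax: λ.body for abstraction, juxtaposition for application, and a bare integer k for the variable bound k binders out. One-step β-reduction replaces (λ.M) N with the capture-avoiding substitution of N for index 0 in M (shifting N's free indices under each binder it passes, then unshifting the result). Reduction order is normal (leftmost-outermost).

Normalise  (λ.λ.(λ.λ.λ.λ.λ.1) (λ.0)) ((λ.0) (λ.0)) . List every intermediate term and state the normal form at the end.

  start: (λ.λ.(λ.λ.λ.λ.λ.1) (λ.0)) ((λ.0) (λ.0))
  [1] λ.(λ.λ.λ.λ.λ.1) (λ.0)
  [2] λ.λ.λ.λ.λ.1

Answer: normal form = λ.λ.λ.λ.λ.1  (in 2 steps)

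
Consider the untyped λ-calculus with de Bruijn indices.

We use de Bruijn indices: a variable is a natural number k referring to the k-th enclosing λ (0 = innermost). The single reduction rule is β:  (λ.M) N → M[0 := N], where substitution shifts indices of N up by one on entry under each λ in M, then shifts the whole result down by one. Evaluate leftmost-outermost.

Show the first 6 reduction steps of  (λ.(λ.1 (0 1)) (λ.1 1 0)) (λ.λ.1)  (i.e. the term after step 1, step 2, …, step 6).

Answer: after 6 steps: λ.λ.λ.1

Working:
  start: (λ.(λ.1 (0 1)) (λ.1 1 0)) (λ.λ.1)
  →1  (λ.(λ.λ.1) (0 (λ.λ.1))) (λ.(λ.λ.1) (λ.λ.1) 0)
  →2  (λ.λ.1) ((λ.(λ.λ.1) (λ.λ.1) 0) (λ.λ.1))
  →3  λ.(λ.(λ.λ.1) (λ.λ.1) 0) (λ.λ.1)
  →4  λ.(λ.λ.1) (λ.λ.1) (λ.λ.1)
  →5  λ.(λ.λ.λ.1) (λ.λ.1)
  →6  λ.λ.λ.1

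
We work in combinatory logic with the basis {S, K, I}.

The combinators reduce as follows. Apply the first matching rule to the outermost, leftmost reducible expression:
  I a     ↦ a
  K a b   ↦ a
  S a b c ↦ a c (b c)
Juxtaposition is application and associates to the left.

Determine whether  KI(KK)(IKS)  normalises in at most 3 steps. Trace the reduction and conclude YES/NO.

Answer: YES — reaches normal form KS in 3 ≤ 3 steps

Working:
  start: KI(KK)(IKS)
  →1  I(IKS)
  →2  IKS
  →3  KS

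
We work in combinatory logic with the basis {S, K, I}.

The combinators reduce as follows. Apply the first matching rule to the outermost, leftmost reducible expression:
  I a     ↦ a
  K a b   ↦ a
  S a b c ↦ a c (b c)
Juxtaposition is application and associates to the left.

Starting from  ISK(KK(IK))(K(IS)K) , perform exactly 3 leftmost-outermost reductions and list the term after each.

  start: ISK(KK(IK))(K(IS)K)
  [1] SK(KK(IK))(K(IS)K)
  [2] K(K(IS)K)(KK(IK)(K(IS)K))
  [3] K(IS)K

Answer: after 3 steps: K(IS)K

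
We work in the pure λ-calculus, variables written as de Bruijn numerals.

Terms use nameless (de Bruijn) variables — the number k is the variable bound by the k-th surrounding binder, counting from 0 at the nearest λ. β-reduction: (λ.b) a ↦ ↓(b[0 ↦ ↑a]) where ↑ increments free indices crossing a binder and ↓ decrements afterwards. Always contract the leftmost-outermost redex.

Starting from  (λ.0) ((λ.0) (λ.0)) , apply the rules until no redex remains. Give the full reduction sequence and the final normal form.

Answer: normal form = λ.0  (in 2 steps)

Working:
  start: (λ.0) ((λ.0) (λ.0))
  →1  (λ.0) (λ.0)
  →2  λ.0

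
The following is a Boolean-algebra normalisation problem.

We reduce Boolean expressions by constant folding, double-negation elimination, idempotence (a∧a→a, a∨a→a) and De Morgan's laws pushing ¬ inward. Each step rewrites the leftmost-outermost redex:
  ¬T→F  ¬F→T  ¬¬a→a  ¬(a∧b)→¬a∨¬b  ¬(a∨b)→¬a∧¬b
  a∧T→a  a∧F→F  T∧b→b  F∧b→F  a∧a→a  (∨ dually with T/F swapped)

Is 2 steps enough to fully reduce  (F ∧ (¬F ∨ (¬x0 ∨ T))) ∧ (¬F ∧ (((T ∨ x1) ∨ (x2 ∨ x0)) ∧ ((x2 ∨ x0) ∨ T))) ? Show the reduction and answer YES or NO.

Answer: YES — reaches normal form F in 2 ≤ 2 steps

Derivation:
  start: (F ∧ (¬F ∨ (¬x0 ∨ T))) ∧ (¬F ∧ (((T ∨ x1) ∨ (x2 ∨ x0)) ∧ ((x2 ∨ x0) ∨ T)))
  step 1: F ∧ (¬F ∧ (((T ∨ x1) ∨ (x2 ∨ x0)) ∧ ((x2 ∨ x0) ∨ T)))
  step 2: F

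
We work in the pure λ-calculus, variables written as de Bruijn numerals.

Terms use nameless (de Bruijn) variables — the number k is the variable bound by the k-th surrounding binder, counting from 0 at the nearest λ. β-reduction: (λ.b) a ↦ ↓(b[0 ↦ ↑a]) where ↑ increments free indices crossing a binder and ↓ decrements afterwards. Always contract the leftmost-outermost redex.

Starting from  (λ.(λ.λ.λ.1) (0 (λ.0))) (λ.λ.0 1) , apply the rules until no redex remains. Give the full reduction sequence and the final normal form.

  start: (λ.(λ.λ.λ.1) (0 (λ.0))) (λ.λ.0 1)
  →1  (λ.λ.λ.1) ((λ.λ.0 1) (λ.0))
  →2  λ.λ.1

Answer: normal form = λ.λ.1  (in 2 steps)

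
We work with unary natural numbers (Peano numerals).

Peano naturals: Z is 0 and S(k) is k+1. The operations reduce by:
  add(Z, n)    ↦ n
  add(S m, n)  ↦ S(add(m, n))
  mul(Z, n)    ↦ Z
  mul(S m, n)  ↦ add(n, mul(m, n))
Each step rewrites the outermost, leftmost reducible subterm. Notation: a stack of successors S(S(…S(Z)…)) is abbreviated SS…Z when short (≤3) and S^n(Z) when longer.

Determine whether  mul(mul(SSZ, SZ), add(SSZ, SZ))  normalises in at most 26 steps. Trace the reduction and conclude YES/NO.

  start: mul(mul(SSZ, SZ), add(SSZ, SZ))
  step 1: mul(add(SZ, mul(SZ, SZ)), add(SSZ, SZ))
  step 2: mul(S(add(Z, mul(SZ, SZ))), add(SSZ, SZ))
  step 3: add(add(SSZ, SZ), mul(add(Z, mul(SZ, SZ)), add(SSZ, SZ)))
  step 4: add(S(add(SZ, SZ)), mul(add(Z, mul(SZ, SZ)), add(SSZ, SZ)))
  step 5: S(add(add(SZ, SZ), mul(add(Z, mul(SZ, SZ)), add(SSZ, SZ))))
  step 6: S(add(S(add(Z, SZ)), mul(add(Z, mul(SZ, SZ)), add(SSZ, SZ))))
  step 7: S(S(add(add(Z, SZ), mul(add(Z, mul(SZ, SZ)), add(SSZ, SZ)))))
  step 8: S(S(add(SZ, mul(add(Z, mul(SZ, SZ)), add(SSZ, SZ)))))
  step 9: S(S(S(add(Z, mul(add(Z, mul(SZ, SZ)), add(SSZ, SZ))))))
  step 10: S(S(S(mul(add(Z, mul(SZ, SZ)), add(SSZ, SZ)))))
  step 11: S(S(S(mul(mul(SZ, SZ), add(SSZ, SZ)))))
  step 12: S(S(S(mul(add(SZ, mul(Z, SZ)), add(SSZ, SZ)))))
  step 13: S(S(S(mul(S(add(Z, mul(Z, SZ))), add(SSZ, SZ)))))
  step 14: S(S(S(add(add(SSZ, SZ), mul(add(Z, mul(Z, SZ)), add(SSZ, SZ))))))
  step 15: S(S(S(add(S(add(SZ, SZ)), mul(add(Z, mul(Z, SZ)), add(SSZ, SZ))))))
  step 16: S(S(S(S(add(add(SZ, SZ), mul(add(Z, mul(Z, SZ)), add(SSZ, SZ)))))))
  step 17: S(S(S(S(add(S(add(Z, SZ)), mul(add(Z, mul(Z, SZ)), add(SSZ, SZ)))))))
  step 18: S(S(S(S(S(add(add(Z, SZ), mul(add(Z, mul(Z, SZ)), add(SSZ, SZ))))))))
  step 19: S(S(S(S(S(add(SZ, mul(add(Z, mul(Z, SZ)), add(SSZ, SZ))))))))
  step 20: S(S(S(S(S(S(add(Z, mul(add(Z, mul(Z, SZ)), add(SSZ, SZ)))))))))
  step 21: S(S(S(S(S(S(mul(add(Z, mul(Z, SZ)), add(SSZ, SZ))))))))
  step 22: S(S(S(S(S(S(mul(mul(Z, SZ), add(SSZ, SZ))))))))
  step 23: S(S(S(S(S(S(mul(Z, add(SSZ, SZ))))))))
  step 24: S^6(Z)

Answer: YES — reaches normal form S^6(Z) in 24 ≤ 26 steps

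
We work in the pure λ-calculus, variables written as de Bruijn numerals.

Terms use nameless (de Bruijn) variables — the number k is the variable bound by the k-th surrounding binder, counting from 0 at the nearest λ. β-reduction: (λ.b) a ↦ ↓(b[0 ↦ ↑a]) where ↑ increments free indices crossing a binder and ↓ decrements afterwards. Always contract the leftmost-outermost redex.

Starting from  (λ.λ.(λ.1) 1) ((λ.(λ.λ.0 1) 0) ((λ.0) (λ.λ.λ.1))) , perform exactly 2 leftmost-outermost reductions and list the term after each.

Answer: after 2 steps: λ.0

Derivation:
  start: (λ.λ.(λ.1) 1) ((λ.(λ.λ.0 1) 0) ((λ.0) (λ.λ.λ.1)))
  step 1: λ.(λ.1) ((λ.(λ.λ.0 1) 0) ((λ.0) (λ.λ.λ.1)))
  step 2: λ.0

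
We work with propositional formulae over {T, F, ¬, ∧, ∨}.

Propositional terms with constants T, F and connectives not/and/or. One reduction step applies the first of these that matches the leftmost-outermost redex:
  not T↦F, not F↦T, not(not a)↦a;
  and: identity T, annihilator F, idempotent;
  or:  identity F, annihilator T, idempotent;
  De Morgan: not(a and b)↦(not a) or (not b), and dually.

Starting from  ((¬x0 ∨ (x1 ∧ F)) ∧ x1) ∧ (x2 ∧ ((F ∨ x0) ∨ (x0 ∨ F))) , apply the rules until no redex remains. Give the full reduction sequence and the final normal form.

  start: ((¬x0 ∨ (x1 ∧ F)) ∧ x1) ∧ (x2 ∧ ((F ∨ x0) ∨ (x0 ∨ F)))
  →1  ((¬x0 ∨ F) ∧ x1) ∧ (x2 ∧ ((F ∨ x0) ∨ (x0 ∨ F)))
  →2  (¬x0 ∧ x1) ∧ (x2 ∧ ((F ∨ x0) ∨ (x0 ∨ F)))
  →3  (¬x0 ∧ x1) ∧ (x2 ∧ (x0 ∨ (x0 ∨ F)))
  →4  (¬x0 ∧ x1) ∧ (x2 ∧ (x0 ∨ x0))
  →5  (¬x0 ∧ x1) ∧ (x2 ∧ x0)

Answer: normal form = (¬x0 ∧ x1) ∧ (x2 ∧ x0)  (in 5 steps)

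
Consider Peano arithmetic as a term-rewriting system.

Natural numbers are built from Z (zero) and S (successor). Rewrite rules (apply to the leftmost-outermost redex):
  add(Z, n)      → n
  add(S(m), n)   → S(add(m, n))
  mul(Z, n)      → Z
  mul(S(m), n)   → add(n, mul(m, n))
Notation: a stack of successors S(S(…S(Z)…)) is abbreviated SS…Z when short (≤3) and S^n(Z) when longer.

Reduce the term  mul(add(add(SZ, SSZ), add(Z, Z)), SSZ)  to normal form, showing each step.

Answer: normal form = S^6(Z)  (in 20 steps)

Working:
  start: mul(add(add(SZ, SSZ), add(Z, Z)), SSZ)
  →1  mul(add(S(add(Z, SSZ)), add(Z, Z)), SSZ)
  →2  mul(S(add(add(Z, SSZ), add(Z, Z))), SSZ)
  →3  add(SSZ, mul(add(add(Z, SSZ), add(Z, Z)), SSZ))
  →4  S(add(SZ, mul(add(add(Z, SSZ), add(Z, Z)), SSZ)))
  →5  S(S(add(Z, mul(add(add(Z, SSZ), add(Z, Z)), SSZ))))
  →6  S(S(mul(add(add(Z, SSZ), add(Z, Z)), SSZ)))
  →7  S(S(mul(add(SSZ, add(Z, Z)), SSZ)))
  →8  S(S(mul(S(add(SZ, add(Z, Z))), SSZ)))
  →9  S(S(add(SSZ, mul(add(SZ, add(Z, Z)), SSZ))))
  →10  S(S(S(add(SZ, mul(add(SZ, add(Z, Z)), SSZ)))))
  →11  S(S(S(S(add(Z, mul(add(SZ, add(Z, Z)), SSZ))))))
  →12  S(S(S(S(mul(add(SZ, add(Z, Z)), SSZ)))))
  →13  S(S(S(S(mul(S(add(Z, add(Z, Z))), SSZ)))))
  →14  S(S(S(S(add(SSZ, mul(add(Z, add(Z, Z)), SSZ))))))
  →15  S(S(S(S(S(add(SZ, mul(add(Z, add(Z, Z)), SSZ)))))))
  →16  S(S(S(S(S(S(add(Z, mul(add(Z, add(Z, Z)), SSZ))))))))
  →17  S(S(S(S(S(S(mul(add(Z, add(Z, Z)), SSZ)))))))
  →18  S(S(S(S(S(S(mul(add(Z, Z), SSZ)))))))
  →19  S(S(S(S(S(S(mul(Z, SSZ)))))))
  →20  S^6(Z)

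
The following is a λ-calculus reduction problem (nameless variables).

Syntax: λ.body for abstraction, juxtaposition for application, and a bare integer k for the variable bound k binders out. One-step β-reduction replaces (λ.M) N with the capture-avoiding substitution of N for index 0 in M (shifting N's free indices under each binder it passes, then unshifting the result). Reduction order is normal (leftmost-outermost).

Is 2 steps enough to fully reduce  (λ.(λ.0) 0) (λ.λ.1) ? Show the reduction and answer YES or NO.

  start: (λ.(λ.0) 0) (λ.λ.1)
  [1] (λ.0) (λ.λ.1)
  [2] λ.λ.1

Answer: YES — reaches normal form λ.λ.1 in 2 ≤ 2 steps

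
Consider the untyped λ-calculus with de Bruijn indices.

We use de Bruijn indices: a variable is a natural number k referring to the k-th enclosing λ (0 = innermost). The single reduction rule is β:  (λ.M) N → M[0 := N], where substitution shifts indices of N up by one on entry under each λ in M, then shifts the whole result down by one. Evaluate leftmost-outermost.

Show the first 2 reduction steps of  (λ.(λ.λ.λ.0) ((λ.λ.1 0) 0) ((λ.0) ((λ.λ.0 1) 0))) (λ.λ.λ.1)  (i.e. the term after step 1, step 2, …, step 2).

  start: (λ.(λ.λ.λ.0) ((λ.λ.1 0) 0) ((λ.0) ((λ.λ.0 1) 0))) (λ.λ.λ.1)
  →1  (λ.λ.λ.0) ((λ.λ.1 0) (λ.λ.λ.1)) ((λ.0) ((λ.λ.0 1) (λ.λ.λ.1)))
  →2  (λ.λ.0) ((λ.0) ((λ.λ.0 1) (λ.λ.λ.1)))

Answer: after 2 steps: (λ.λ.0) ((λ.0) ((λ.λ.0 1) (λ.λ.λ.1)))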